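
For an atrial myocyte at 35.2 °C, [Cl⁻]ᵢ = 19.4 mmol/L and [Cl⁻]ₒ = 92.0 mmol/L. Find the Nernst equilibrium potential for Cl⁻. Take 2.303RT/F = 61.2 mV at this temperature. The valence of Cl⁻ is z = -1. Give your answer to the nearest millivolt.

-41 mV

E = (61.2/z) · log₁₀([Cl⁻]_out/[Cl⁻]_in) with z = -1.
For an anion, dividing by z = -1 reverses the sign.
= (61.2/-1) · log₁₀(92.0/19.4) = -61.20 · log₁₀(4.742)
= -61.20 · (0.6760) = -41.37 mV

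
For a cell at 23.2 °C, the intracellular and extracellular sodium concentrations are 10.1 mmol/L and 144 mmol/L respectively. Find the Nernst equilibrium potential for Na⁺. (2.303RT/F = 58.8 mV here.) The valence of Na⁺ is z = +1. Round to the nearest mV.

E = (58.8/z) · log₁₀([Na⁺]_out/[Na⁺]_in) with z = +1.
= (58.8/1) · log₁₀(144/10.1) = 58.80 · log₁₀(14.26)
= 58.80 · (1.1540) = 67.86 mV

68 mV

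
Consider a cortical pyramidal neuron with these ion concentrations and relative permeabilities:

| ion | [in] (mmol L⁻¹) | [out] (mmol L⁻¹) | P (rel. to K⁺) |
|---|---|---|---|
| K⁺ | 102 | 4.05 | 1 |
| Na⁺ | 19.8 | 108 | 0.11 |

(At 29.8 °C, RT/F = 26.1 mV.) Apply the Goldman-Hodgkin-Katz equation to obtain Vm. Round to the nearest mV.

-49 mV

Vm = 26.1 · ln[(Σ P·[cation]ₒ + Σ P·[anion]ᵢ) / (Σ P·[cation]ᵢ + Σ P·[anion]ₒ)]
Numerator = 1×4.05 + 0.11×108 = 15.93
Denominator = 1×102 + 0.11×19.8 = 104.2
Vm = 26.1 · ln(0.15291) = 26.1 × (-1.8779) = -49.01 mV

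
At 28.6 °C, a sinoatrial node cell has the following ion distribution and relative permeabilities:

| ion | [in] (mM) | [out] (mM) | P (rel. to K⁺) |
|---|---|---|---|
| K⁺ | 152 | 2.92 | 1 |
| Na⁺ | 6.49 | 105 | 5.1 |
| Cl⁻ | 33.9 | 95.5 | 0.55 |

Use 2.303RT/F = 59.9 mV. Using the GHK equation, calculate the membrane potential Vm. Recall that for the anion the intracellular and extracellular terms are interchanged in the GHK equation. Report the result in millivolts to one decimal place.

22.2 mV

Vm = 59.9 · log₁₀[(Σ P·[cation]ₒ + Σ P·[anion]ᵢ) / (Σ P·[cation]ᵢ + Σ P·[anion]ₒ)]
Numerator = 1×2.92 + 5.1×105 + 0.55×33.9 = 557.1
Denominator = 1×152 + 5.1×6.49 + 0.55×95.5 = 237.6
Vm = 59.9 · log₁₀(2.3443) = 59.9 × (0.3700) = 22.16 mV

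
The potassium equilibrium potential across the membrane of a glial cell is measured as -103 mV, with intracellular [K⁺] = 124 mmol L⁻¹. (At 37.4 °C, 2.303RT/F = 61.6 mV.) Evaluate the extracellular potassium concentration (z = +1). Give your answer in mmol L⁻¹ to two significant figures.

2.6 mmol L⁻¹

Nernst: E = (61.6/1) · log₁₀([out]/[in]), so log₁₀([out]/[in]) = -103.0 × 1 / 61.6 = -1.6721.
[out]/[in] = 10^(-1.6721) = 0.02128.
[out] = 0.02128 × 124 = 2.638 mmol L⁻¹.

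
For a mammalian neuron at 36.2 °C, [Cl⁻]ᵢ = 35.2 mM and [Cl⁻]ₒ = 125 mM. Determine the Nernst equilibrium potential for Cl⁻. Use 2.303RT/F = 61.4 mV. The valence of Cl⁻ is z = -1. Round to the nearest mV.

-34 mV

E = (61.4/z) · log₁₀([Cl⁻]_out/[Cl⁻]_in) with z = -1.
For an anion, dividing by z = -1 reverses the sign.
= (61.4/-1) · log₁₀(125/35.2) = -61.40 · log₁₀(3.551)
= -61.40 · (0.5504) = -33.79 mV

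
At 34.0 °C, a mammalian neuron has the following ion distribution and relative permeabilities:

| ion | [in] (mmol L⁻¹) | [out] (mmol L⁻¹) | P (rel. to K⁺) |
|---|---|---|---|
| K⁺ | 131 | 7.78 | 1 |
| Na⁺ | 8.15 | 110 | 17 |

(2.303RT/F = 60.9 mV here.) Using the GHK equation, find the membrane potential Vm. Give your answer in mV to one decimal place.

Vm = 60.9 · log₁₀[(Σ P·[cation]ₒ + Σ P·[anion]ᵢ) / (Σ P·[cation]ᵢ + Σ P·[anion]ₒ)]
Numerator = 1×7.78 + 17×110 = 1878
Denominator = 1×131 + 17×8.15 = 269.6
Vm = 60.9 · log₁₀(6.9664) = 60.9 × (0.8430) = 51.34 mV

51.3 mV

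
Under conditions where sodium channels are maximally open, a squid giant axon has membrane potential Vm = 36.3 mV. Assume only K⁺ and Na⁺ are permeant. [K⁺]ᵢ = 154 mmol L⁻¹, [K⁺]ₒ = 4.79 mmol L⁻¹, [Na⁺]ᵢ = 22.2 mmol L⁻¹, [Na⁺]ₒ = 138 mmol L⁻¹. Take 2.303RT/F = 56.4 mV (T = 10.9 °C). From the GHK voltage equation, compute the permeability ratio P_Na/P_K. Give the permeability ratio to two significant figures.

17

Let α = P_Na/P_K. GHK: Vm = 56.4·log₁₀[(Kₒ + α·Naₒ)/(Kᵢ + α·Naᵢ)].
10^(Vm/56.4) = 10^(36.3/56.4) = 4.4017
So 4.4017·(Kᵢ + α·Naᵢ) = Kₒ + α·Naₒ → α = (4.4017·154.0 − 4.79) / (138.0 − 4.4017·22.2)
α = (677.9 − 4.79) / (138.0 − 97.72) = 673.1/40.28 = 16.71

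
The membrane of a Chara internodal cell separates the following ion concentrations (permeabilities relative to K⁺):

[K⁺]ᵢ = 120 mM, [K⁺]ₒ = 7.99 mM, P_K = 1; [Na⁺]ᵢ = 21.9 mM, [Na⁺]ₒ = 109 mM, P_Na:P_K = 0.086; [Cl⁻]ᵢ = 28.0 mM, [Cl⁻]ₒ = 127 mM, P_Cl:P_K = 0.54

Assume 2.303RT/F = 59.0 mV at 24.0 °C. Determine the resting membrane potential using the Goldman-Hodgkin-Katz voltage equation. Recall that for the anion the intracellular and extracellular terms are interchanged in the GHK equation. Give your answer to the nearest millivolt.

Vm = 59.0 · log₁₀[(Σ P·[cation]ₒ + Σ P·[anion]ᵢ) / (Σ P·[cation]ᵢ + Σ P·[anion]ₒ)]
Numerator = 1×7.99 + 0.086×109 + 0.54×28.0 = 32.48
Denominator = 1×120 + 0.086×21.9 + 0.54×127 = 190.5
Vm = 59.0 · log₁₀(0.17055) = 59.0 × (-0.7681) = -45.32 mV

-45 mV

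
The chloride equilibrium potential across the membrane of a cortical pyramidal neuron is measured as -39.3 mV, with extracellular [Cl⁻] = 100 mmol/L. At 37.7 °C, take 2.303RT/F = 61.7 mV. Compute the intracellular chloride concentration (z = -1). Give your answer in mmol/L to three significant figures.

Nernst: E = (61.7/-1) · log₁₀([out]/[in]), so log₁₀([out]/[in]) = -39.3 × -1 / 61.7 = 0.6370.
[out]/[in] = 10^(0.6370) = 4.335.
[in] = 100 / 4.335 = 23.07 mmol/L.

23.1 mmol/L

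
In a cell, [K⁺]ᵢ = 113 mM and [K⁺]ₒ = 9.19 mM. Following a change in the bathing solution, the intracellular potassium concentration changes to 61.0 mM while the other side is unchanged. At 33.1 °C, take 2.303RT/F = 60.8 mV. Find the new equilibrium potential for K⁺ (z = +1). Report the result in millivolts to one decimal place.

After the shift: [K⁺]_out = 9.19, [K⁺]_in = 61.0 mM.
E_new = (60.8/1)·log₁₀(9.19/61.0) = 60.80 · (-0.8220) = -49.98 mV

-50.0 mV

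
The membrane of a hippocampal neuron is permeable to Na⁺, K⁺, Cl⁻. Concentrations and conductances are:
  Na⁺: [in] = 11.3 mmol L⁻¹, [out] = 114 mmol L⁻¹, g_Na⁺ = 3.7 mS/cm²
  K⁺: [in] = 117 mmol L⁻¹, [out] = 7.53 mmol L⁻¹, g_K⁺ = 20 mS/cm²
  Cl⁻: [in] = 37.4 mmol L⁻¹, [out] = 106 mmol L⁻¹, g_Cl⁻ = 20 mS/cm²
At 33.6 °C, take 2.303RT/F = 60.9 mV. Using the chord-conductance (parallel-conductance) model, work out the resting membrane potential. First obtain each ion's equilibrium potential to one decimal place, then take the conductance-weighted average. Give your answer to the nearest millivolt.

-41 mV

E_Na⁺ = (60.9/1)·log₁₀(114/11.3) = 61.1 mV
E_K⁺ = (60.9/1)·log₁₀(7.53/117) = -72.6 mV
E_Cl⁻ = (60.9/-1)·log₁₀(106/37.4) = -27.6 mV
Vm = (Σ gᵢEᵢ)/(Σ gᵢ) = (3.7·61.1 + 20·-72.6 + 20·-27.6) / (3.7 + 20 + 20)
= -1777.93 / 43.7 = -40.68 mV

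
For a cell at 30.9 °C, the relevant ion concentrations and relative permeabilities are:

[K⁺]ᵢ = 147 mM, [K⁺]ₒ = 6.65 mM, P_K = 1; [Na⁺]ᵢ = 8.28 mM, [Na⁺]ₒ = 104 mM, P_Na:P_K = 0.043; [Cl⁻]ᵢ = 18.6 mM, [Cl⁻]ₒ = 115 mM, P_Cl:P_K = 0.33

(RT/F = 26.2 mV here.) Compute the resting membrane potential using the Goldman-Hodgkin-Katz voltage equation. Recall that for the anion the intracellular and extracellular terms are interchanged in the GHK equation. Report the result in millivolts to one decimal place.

Vm = 26.2 · ln[(Σ P·[cation]ₒ + Σ P·[anion]ᵢ) / (Σ P·[cation]ᵢ + Σ P·[anion]ₒ)]
Numerator = 1×6.65 + 0.043×104 + 0.33×18.6 = 17.26
Denominator = 1×147 + 0.043×8.28 + 0.33×115 = 185.3
Vm = 26.2 · ln(0.093143) = 26.2 × (-2.3736) = -62.19 mV

-62.2 mV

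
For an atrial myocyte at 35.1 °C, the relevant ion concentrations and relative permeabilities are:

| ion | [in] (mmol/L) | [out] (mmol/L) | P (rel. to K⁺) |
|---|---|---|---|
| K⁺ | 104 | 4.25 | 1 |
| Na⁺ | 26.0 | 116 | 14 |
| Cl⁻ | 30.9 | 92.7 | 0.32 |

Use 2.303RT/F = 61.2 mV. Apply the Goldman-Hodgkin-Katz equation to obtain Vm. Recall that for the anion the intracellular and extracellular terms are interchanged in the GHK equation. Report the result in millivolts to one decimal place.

31.7 mV

Vm = 61.2 · log₁₀[(Σ P·[cation]ₒ + Σ P·[anion]ᵢ) / (Σ P·[cation]ᵢ + Σ P·[anion]ₒ)]
Numerator = 1×4.25 + 14×116 + 0.32×30.9 = 1638
Denominator = 1×104 + 14×26.0 + 0.32×92.7 = 497.7
Vm = 61.2 · log₁₀(3.2917) = 61.2 × (0.5174) = 31.67 mV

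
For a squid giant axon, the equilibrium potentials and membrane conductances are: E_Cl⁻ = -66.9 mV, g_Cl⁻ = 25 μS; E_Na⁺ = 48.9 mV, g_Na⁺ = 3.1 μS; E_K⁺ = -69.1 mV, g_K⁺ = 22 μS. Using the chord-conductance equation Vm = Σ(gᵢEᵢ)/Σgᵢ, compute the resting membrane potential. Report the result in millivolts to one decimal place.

Σ gᵢEᵢ = 25·(-66.9) + 3.1·(48.9) + 22·(-69.1) = -3041.11
Σ gᵢ = 25 + 3.1 + 22 = 50.1
Vm = -3041.11 / 50.1 = -60.70 mV

-60.7 mV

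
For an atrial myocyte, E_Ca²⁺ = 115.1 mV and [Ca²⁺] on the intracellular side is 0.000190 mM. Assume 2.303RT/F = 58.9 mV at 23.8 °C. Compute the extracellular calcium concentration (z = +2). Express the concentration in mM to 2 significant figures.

1.5 mM

Nernst: E = (58.9/2) · log₁₀([out]/[in]), so log₁₀([out]/[in]) = 115.1 × 2 / 58.9 = 3.9083.
[out]/[in] = 10^(3.9083) = 8097.
[out] = 8097 × 0.000190 = 1.538 mM.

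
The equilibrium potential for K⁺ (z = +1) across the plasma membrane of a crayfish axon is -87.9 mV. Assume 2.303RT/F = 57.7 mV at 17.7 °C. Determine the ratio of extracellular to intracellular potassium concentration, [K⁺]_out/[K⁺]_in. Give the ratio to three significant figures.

0.0300

log₁₀([out]/[in]) = E·z/(57.7) = -87.9 × 1 / 57.7 = -1.5234
[out]/[in] = 10^(-1.5234) = 0.02996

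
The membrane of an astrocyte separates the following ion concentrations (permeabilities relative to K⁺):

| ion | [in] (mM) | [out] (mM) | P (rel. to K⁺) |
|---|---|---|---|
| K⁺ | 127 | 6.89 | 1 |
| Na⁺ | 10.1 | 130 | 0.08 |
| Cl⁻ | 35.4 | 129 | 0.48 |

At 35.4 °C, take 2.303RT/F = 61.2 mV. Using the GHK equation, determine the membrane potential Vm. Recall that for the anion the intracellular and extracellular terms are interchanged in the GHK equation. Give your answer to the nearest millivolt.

-45 mV

Vm = 61.2 · log₁₀[(Σ P·[cation]ₒ + Σ P·[anion]ᵢ) / (Σ P·[cation]ᵢ + Σ P·[anion]ₒ)]
Numerator = 1×6.89 + 0.08×130 + 0.48×35.4 = 34.28
Denominator = 1×127 + 0.08×10.1 + 0.48×129 = 189.7
Vm = 61.2 · log₁₀(0.18069) = 61.2 × (-0.7431) = -45.48 mV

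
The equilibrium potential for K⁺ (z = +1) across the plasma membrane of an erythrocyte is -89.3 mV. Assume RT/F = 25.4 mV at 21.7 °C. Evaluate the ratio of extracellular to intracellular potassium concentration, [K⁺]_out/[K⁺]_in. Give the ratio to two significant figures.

0.030

ln([out]/[in]) = E·z/(25.4) = -89.3 × 1 / 25.4 = -3.5157
[out]/[in] = e^(-3.5157) = 0.02973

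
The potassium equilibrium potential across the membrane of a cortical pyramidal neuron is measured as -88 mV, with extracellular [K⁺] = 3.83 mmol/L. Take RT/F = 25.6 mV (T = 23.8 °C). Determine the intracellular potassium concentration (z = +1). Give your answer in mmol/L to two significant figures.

Nernst: E = (25.6/1) · ln([out]/[in]), so ln([out]/[in]) = -88.0 × 1 / 25.6 = -3.4375.
[out]/[in] = e^(-3.4375) = 0.03214.
[in] = 3.83 / 0.03214 = 119.1 mmol/L.

120 mmol/L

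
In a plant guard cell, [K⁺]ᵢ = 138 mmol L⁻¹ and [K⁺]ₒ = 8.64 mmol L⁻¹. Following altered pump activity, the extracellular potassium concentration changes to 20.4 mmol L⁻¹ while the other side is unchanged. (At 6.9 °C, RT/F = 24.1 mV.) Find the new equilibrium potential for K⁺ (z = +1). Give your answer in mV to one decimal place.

After the shift: [K⁺]_out = 20.4, [K⁺]_in = 138 mmol L⁻¹.
E_new = (24.1/1)·ln(20.4/138) = 24.10 · (-1.9117) = -46.07 mV

-46.1 mV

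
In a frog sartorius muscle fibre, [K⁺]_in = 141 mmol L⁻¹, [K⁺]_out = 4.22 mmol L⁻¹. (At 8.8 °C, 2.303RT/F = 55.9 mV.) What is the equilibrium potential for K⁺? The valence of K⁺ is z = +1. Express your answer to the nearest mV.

E = (55.9/z) · log₁₀([K⁺]_out/[K⁺]_in) with z = +1.
= (55.9/1) · log₁₀(4.22/141) = 55.90 · log₁₀(0.02993)
= 55.90 · (-1.5239) = -85.19 mV

-85 mV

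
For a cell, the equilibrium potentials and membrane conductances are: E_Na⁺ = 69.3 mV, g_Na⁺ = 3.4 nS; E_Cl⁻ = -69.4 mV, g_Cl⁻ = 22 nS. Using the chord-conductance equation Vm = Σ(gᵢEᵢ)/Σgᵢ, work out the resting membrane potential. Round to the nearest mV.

Σ gᵢEᵢ = 3.4·(69.3) + 22·(-69.4) = -1291.18
Σ gᵢ = 3.4 + 22 = 25.4
Vm = -1291.18 / 25.4 = -50.83 mV

-51 mV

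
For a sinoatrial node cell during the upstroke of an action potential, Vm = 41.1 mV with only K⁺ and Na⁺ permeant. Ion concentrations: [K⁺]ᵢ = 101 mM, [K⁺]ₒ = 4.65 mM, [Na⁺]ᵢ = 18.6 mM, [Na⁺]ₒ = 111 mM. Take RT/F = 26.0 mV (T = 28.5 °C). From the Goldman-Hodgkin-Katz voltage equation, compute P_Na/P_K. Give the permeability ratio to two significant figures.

24

Let α = P_Na/P_K. GHK: Vm = 26.0·ln[(Kₒ + α·Naₒ)/(Kᵢ + α·Naᵢ)].
e^(Vm/26.0) = e^(41.1/26.0) = 4.8587
So 4.8587·(Kᵢ + α·Naᵢ) = Kₒ + α·Naₒ → α = (4.8587·101.0 − 4.65) / (111.0 − 4.8587·18.6)
α = (490.7 − 4.65) / (111.0 − 90.37) = 486.1/20.63 = 23.56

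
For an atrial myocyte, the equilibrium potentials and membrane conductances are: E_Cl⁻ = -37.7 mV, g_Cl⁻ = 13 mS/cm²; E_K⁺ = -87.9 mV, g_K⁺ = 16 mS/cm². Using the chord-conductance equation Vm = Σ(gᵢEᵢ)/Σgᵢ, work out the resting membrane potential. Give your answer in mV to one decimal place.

-65.4 mV

Σ gᵢEᵢ = 13·(-37.7) + 16·(-87.9) = -1896.50
Σ gᵢ = 13 + 16 = 29
Vm = -1896.50 / 29 = -65.40 mV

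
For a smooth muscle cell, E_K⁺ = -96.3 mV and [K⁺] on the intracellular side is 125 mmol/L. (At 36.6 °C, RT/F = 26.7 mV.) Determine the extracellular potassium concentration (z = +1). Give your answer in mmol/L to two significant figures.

Nernst: E = (26.7/1) · ln([out]/[in]), so ln([out]/[in]) = -96.3 × 1 / 26.7 = -3.6067.
[out]/[in] = e^(-3.6067) = 0.02714.
[out] = 0.02714 × 125 = 3.393 mmol/L.

3.4 mmol/L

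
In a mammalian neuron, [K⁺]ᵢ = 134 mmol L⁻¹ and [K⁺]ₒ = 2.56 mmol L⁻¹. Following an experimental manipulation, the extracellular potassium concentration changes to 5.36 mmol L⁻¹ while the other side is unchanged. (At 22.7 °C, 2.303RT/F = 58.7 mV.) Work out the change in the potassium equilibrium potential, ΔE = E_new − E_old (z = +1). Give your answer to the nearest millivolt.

E_old = (58.7/1)·log₁₀(2.56/134) = -100.90 mV
E_new = (58.7/1)·log₁₀(5.36/134) = -82.06 mV
ΔE = -82.06 − (-100.90) = 18.84 mV

19 mV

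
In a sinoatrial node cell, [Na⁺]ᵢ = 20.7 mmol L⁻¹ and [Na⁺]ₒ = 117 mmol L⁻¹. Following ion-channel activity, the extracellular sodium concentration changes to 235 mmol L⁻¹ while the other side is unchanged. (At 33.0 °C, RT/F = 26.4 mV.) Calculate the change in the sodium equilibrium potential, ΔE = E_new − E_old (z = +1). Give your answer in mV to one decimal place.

18.4 mV

E_old = (26.4/1)·ln(117/20.7) = 45.73 mV
E_new = (26.4/1)·ln(235/20.7) = 64.14 mV
ΔE = 64.14 − (45.73) = 18.41 mV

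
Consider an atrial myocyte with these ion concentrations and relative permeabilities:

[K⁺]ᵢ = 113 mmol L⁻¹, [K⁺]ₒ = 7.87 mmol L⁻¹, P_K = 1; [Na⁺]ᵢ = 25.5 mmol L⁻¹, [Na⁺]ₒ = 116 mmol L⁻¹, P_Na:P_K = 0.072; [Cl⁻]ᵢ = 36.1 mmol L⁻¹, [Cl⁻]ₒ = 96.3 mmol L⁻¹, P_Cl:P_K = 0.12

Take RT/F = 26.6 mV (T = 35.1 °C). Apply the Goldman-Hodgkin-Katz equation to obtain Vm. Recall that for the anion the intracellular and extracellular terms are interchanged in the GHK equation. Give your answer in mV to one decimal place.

-48.3 mV

Vm = 26.6 · ln[(Σ P·[cation]ₒ + Σ P·[anion]ᵢ) / (Σ P·[cation]ᵢ + Σ P·[anion]ₒ)]
Numerator = 1×7.87 + 0.072×116 + 0.12×36.1 = 20.55
Denominator = 1×113 + 0.072×25.5 + 0.12×96.3 = 126.4
Vm = 26.6 · ln(0.16262) = 26.6 × (-1.8163) = -48.31 mV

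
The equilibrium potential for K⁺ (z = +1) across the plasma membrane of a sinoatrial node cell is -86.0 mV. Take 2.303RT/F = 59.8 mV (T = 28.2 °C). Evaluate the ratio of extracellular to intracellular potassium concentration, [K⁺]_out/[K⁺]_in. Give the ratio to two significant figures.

0.036

log₁₀([out]/[in]) = E·z/(59.8) = -86.0 × 1 / 59.8 = -1.4381
[out]/[in] = 10^(-1.4381) = 0.03646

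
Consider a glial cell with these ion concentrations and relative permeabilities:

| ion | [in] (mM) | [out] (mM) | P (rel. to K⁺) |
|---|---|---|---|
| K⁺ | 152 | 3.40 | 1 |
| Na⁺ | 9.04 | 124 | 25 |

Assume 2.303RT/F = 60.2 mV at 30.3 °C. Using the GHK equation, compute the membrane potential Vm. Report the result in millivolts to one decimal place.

Vm = 60.2 · log₁₀[(Σ P·[cation]ₒ + Σ P·[anion]ᵢ) / (Σ P·[cation]ᵢ + Σ P·[anion]ₒ)]
Numerator = 1×3.40 + 25×124 = 3103
Denominator = 1×152 + 25×9.04 = 378
Vm = 60.2 · log₁₀(8.2101) = 60.2 × (0.9143) = 55.04 mV

55.0 mV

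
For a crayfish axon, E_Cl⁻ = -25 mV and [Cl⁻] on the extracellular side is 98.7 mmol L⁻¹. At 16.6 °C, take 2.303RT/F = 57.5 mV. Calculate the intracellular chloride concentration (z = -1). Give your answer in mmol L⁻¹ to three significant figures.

Nernst: E = (57.5/-1) · log₁₀([out]/[in]), so log₁₀([out]/[in]) = -25.0 × -1 / 57.5 = 0.4348.
[out]/[in] = 10^(0.4348) = 2.721.
[in] = 98.7 / 2.721 = 36.27 mmol L⁻¹.

36.3 mmol L⁻¹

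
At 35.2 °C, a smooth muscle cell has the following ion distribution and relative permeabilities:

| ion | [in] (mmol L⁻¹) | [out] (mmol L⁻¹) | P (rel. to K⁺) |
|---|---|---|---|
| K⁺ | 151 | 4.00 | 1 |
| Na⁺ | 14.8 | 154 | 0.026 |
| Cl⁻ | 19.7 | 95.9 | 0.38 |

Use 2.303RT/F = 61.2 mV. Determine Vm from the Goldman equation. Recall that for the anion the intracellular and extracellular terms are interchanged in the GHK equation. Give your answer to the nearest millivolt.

-66 mV

Vm = 61.2 · log₁₀[(Σ P·[cation]ₒ + Σ P·[anion]ᵢ) / (Σ P·[cation]ᵢ + Σ P·[anion]ₒ)]
Numerator = 1×4.00 + 0.026×154 + 0.38×19.7 = 15.49
Denominator = 1×151 + 0.026×14.8 + 0.38×95.9 = 187.8
Vm = 61.2 · log₁₀(0.08247) = 61.2 × (-1.0837) = -66.32 mV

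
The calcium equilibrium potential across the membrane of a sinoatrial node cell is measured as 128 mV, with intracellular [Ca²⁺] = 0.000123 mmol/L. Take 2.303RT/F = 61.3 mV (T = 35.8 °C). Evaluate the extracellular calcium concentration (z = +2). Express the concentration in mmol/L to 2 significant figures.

Nernst: E = (61.3/2) · log₁₀([out]/[in]), so log₁₀([out]/[in]) = 128.0 × 2 / 61.3 = 4.1762.
[out]/[in] = 10^(4.1762) = 1.5e+04.
[out] = 1.5e+04 × 0.000123 = 1.845 mmol/L.

1.8 mmol/L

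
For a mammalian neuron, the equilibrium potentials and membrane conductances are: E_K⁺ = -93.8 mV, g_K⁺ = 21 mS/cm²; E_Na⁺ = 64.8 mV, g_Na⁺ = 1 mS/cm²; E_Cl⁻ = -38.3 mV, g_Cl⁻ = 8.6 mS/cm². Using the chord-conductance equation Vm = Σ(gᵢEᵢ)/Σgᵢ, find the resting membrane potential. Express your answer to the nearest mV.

-73 mV

Σ gᵢEᵢ = 21·(-93.8) + 1·(64.8) + 8.6·(-38.3) = -2234.38
Σ gᵢ = 21 + 1 + 8.6 = 30.6
Vm = -2234.38 / 30.6 = -73.02 mV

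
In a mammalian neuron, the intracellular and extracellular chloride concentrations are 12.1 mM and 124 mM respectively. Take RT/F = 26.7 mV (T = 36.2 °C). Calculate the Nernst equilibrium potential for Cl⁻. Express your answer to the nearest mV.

-62 mV

E = (26.7/z) · ln([Cl⁻]_out/[Cl⁻]_in) with z = -1.
For an anion, dividing by z = -1 reverses the sign.
= (26.7/-1) · ln(124/12.1) = -26.70 · ln(10.25)
= -26.70 · (2.3271) = -62.13 mV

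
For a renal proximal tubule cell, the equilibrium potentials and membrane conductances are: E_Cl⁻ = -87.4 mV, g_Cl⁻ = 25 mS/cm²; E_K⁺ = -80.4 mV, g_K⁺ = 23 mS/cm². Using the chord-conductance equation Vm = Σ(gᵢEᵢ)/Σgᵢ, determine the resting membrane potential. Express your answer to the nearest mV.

Σ gᵢEᵢ = 25·(-87.4) + 23·(-80.4) = -4034.20
Σ gᵢ = 25 + 23 = 48
Vm = -4034.20 / 48 = -84.05 mV

-84 mV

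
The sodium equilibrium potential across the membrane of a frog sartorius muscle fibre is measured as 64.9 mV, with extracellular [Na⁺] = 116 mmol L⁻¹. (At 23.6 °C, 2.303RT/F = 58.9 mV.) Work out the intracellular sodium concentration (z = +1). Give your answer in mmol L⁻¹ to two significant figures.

9.2 mmol L⁻¹

Nernst: E = (58.9/1) · log₁₀([out]/[in]), so log₁₀([out]/[in]) = 64.9 × 1 / 58.9 = 1.1019.
[out]/[in] = 10^(1.1019) = 12.64.
[in] = 116 / 12.64 = 9.175 mmol L⁻¹.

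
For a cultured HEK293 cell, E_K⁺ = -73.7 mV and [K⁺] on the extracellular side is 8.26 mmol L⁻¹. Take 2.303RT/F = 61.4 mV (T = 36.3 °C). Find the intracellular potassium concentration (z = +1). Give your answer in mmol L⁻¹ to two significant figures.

130 mmol L⁻¹

Nernst: E = (61.4/1) · log₁₀([out]/[in]), so log₁₀([out]/[in]) = -73.7 × 1 / 61.4 = -1.2003.
[out]/[in] = 10^(-1.2003) = 0.06305.
[in] = 8.26 / 0.06305 = 131 mmol L⁻¹.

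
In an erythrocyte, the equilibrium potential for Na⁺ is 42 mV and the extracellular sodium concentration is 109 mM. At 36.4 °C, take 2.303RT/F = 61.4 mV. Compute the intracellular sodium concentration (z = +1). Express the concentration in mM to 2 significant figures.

23 mM

Nernst: E = (61.4/1) · log₁₀([out]/[in]), so log₁₀([out]/[in]) = 42.0 × 1 / 61.4 = 0.6840.
[out]/[in] = 10^(0.6840) = 4.831.
[in] = 109 / 4.831 = 22.56 mM.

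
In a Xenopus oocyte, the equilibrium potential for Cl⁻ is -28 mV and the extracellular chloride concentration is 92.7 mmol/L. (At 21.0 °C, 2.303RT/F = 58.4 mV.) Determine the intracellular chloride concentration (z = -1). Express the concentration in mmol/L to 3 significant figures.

Nernst: E = (58.4/-1) · log₁₀([out]/[in]), so log₁₀([out]/[in]) = -28.0 × -1 / 58.4 = 0.4795.
[out]/[in] = 10^(0.4795) = 3.016.
[in] = 92.7 / 3.016 = 30.73 mmol/L.

30.7 mmol/L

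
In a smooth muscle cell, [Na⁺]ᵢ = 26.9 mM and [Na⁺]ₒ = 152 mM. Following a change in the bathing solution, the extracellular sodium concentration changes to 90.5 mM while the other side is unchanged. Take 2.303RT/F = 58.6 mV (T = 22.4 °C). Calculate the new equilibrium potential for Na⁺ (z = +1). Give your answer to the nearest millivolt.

31 mV

After the shift: [Na⁺]_out = 90.5, [Na⁺]_in = 26.9 mM.
E_new = (58.6/1)·log₁₀(90.5/26.9) = 58.60 · (0.5269) = 30.88 mV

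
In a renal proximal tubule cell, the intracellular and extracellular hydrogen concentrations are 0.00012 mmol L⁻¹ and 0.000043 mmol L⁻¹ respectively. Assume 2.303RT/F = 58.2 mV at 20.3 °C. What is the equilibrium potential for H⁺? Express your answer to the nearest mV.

E = (58.2/z) · log₁₀([H⁺]_out/[H⁺]_in) with z = +1.
= (58.2/1) · log₁₀(0.000043/0.00012) = 58.20 · log₁₀(0.3583)
= 58.20 · (-0.4457) = -25.94 mV

-26 mV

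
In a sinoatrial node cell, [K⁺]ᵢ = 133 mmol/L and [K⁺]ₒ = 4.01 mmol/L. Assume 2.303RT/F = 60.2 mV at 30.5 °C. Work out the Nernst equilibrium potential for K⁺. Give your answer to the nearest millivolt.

-92 mV

E = (60.2/z) · log₁₀([K⁺]_out/[K⁺]_in) with z = +1.
= (60.2/1) · log₁₀(4.01/133) = 60.20 · log₁₀(0.03015)
= 60.20 · (-1.5207) = -91.55 mV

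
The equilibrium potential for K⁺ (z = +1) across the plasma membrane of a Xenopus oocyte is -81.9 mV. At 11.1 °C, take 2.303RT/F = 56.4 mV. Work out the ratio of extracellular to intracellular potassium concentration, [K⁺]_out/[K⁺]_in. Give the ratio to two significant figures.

log₁₀([out]/[in]) = E·z/(56.4) = -81.9 × 1 / 56.4 = -1.4521
[out]/[in] = 10^(-1.4521) = 0.03531

0.035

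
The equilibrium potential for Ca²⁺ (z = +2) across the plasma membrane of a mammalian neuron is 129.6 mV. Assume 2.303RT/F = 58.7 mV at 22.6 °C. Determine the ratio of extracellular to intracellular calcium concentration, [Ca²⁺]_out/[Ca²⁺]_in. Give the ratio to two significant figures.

log₁₀([out]/[in]) = E·z/(58.7) = 129.6 × 2 / 58.7 = 4.4157
[out]/[in] = 10^(4.4157) = 2.604e+04

26000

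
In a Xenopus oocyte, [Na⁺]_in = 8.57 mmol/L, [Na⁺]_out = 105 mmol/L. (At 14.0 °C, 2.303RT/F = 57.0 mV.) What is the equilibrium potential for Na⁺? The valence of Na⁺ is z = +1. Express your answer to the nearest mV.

62 mV

E = (57.0/z) · log₁₀([Na⁺]_out/[Na⁺]_in) with z = +1.
= (57.0/1) · log₁₀(105/8.57) = 57.00 · log₁₀(12.25)
= 57.00 · (1.0882) = 62.03 mV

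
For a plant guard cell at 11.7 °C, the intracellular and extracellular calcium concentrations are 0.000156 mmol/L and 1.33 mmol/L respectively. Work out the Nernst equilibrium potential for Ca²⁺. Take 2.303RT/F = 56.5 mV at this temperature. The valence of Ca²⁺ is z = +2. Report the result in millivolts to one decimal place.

E = (56.5/z) · log₁₀([Ca²⁺]_out/[Ca²⁺]_in) with z = +2.
= (56.5/2) · log₁₀(1.33/0.000156) = 28.25 · log₁₀(8526)
= 28.25 · (3.9307) = 111.04 mV

111.0 mV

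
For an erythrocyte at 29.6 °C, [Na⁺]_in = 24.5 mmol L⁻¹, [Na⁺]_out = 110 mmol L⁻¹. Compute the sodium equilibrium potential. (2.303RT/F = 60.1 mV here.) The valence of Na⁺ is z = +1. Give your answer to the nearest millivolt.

39 mV

E = (60.1/z) · log₁₀([Na⁺]_out/[Na⁺]_in) with z = +1.
= (60.1/1) · log₁₀(110/24.5) = 60.10 · log₁₀(4.49)
= 60.10 · (0.6522) = 39.20 mV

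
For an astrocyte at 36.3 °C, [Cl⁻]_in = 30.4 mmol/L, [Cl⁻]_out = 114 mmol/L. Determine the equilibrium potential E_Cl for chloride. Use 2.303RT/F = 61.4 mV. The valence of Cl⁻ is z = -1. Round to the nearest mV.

E = (61.4/z) · log₁₀([Cl⁻]_out/[Cl⁻]_in) with z = -1.
For an anion, dividing by z = -1 reverses the sign.
= (61.4/-1) · log₁₀(114/30.4) = -61.40 · log₁₀(3.75)
= -61.40 · (0.5740) = -35.25 mV

-35 mV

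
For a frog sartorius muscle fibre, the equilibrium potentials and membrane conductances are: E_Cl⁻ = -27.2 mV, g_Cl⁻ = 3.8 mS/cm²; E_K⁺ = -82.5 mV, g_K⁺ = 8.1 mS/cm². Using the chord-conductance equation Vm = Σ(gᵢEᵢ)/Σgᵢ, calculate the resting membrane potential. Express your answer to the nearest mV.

-65 mV

Σ gᵢEᵢ = 3.8·(-27.2) + 8.1·(-82.5) = -771.61
Σ gᵢ = 3.8 + 8.1 = 11.9
Vm = -771.61 / 11.9 = -64.84 mV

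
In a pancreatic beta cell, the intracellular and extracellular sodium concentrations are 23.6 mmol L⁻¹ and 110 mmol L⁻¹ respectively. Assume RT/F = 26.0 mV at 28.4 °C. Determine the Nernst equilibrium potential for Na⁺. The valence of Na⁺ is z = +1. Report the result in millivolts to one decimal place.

40.0 mV

E = (26.0/z) · ln([Na⁺]_out/[Na⁺]_in) with z = +1.
= (26.0/1) · ln(110/23.6) = 26.00 · ln(4.661)
= 26.00 · (1.5392) = 40.02 mV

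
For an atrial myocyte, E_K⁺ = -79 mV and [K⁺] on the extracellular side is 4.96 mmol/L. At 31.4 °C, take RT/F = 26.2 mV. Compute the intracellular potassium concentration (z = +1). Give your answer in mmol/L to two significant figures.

100 mmol/L

Nernst: E = (26.2/1) · ln([out]/[in]), so ln([out]/[in]) = -79.0 × 1 / 26.2 = -3.0153.
[out]/[in] = e^(-3.0153) = 0.04903.
[in] = 4.96 / 0.04903 = 101.2 mmol/L.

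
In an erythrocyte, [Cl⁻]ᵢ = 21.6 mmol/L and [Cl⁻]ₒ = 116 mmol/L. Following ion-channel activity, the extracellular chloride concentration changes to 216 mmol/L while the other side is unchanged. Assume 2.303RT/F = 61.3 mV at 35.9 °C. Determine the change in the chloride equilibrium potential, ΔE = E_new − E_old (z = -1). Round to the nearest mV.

E_old = (61.3/-1)·log₁₀(116/21.6) = -44.75 mV
E_new = (61.3/-1)·log₁₀(216/21.6) = -61.30 mV
ΔE = -61.30 − (-44.75) = -16.55 mV

-17 mV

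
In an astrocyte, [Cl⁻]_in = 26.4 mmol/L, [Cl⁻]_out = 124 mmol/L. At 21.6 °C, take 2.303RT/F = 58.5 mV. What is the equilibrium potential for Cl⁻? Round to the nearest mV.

E = (58.5/z) · log₁₀([Cl⁻]_out/[Cl⁻]_in) with z = -1.
For an anion, dividing by z = -1 reverses the sign.
= (58.5/-1) · log₁₀(124/26.4) = -58.50 · log₁₀(4.697)
= -58.50 · (0.6718) = -39.30 mV

-39 mV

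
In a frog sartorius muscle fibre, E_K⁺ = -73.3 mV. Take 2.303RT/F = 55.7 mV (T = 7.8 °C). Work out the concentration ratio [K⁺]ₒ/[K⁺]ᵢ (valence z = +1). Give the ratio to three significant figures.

log₁₀([out]/[in]) = E·z/(55.7) = -73.3 × 1 / 55.7 = -1.3160
[out]/[in] = 10^(-1.3160) = 0.04831

0.0483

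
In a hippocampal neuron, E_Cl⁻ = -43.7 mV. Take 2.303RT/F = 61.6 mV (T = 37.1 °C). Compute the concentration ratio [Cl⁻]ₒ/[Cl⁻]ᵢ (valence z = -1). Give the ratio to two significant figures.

5.1

log₁₀([out]/[in]) = E·z/(61.6) = -43.7 × -1 / 61.6 = 0.7094
[out]/[in] = 10^(0.7094) = 5.122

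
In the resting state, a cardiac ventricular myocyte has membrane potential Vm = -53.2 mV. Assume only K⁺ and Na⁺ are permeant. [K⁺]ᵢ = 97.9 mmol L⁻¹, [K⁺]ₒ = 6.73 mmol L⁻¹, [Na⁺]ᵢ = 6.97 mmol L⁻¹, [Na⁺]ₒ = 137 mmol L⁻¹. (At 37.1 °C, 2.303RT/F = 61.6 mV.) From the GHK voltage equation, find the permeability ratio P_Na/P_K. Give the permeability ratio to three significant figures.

0.0490

Let α = P_Na/P_K. GHK: Vm = 61.6·log₁₀[(Kₒ + α·Naₒ)/(Kᵢ + α·Naᵢ)].
10^(Vm/61.6) = 10^(-53.2/61.6) = 0.13689
So 0.13689·(Kᵢ + α·Naᵢ) = Kₒ + α·Naₒ → α = (0.13689·97.9 − 6.73) / (137.0 − 0.13689·6.97)
α = (13.4 − 6.73) / (137.0 − 0.9541) = 6.671/136 = 0.04904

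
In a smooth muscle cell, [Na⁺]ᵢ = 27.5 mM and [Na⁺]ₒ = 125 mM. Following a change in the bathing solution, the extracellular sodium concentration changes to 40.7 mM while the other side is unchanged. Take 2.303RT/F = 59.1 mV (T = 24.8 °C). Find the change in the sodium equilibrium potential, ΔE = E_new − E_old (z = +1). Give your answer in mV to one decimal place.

E_old = (59.1/1)·log₁₀(125/27.5) = 38.86 mV
E_new = (59.1/1)·log₁₀(40.7/27.5) = 10.06 mV
ΔE = 10.06 − (38.86) = -28.80 mV

-28.8 mV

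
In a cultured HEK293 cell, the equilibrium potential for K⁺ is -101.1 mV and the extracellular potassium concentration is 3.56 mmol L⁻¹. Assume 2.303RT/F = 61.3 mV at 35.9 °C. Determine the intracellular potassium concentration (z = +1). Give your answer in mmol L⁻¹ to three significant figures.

Nernst: E = (61.3/1) · log₁₀([out]/[in]), so log₁₀([out]/[in]) = -101.1 × 1 / 61.3 = -1.6493.
[out]/[in] = 10^(-1.6493) = 0.02243.
[in] = 3.56 / 0.02243 = 158.8 mmol L⁻¹.

159 mmol L⁻¹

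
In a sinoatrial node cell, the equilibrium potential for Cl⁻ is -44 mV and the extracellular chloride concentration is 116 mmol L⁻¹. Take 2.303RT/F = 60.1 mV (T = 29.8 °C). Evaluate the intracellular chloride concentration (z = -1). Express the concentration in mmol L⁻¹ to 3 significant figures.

21.5 mmol L⁻¹

Nernst: E = (60.1/-1) · log₁₀([out]/[in]), so log₁₀([out]/[in]) = -44.0 × -1 / 60.1 = 0.7321.
[out]/[in] = 10^(0.7321) = 5.397.
[in] = 116 / 5.397 = 21.5 mmol L⁻¹.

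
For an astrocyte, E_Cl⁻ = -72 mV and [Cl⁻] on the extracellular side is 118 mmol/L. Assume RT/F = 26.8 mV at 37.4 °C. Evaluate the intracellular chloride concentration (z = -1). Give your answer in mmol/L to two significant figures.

8.0 mmol/L

Nernst: E = (26.8/-1) · ln([out]/[in]), so ln([out]/[in]) = -72.0 × -1 / 26.8 = 2.6866.
[out]/[in] = e^(2.6866) = 14.68.
[in] = 118 / 14.68 = 8.037 mmol/L.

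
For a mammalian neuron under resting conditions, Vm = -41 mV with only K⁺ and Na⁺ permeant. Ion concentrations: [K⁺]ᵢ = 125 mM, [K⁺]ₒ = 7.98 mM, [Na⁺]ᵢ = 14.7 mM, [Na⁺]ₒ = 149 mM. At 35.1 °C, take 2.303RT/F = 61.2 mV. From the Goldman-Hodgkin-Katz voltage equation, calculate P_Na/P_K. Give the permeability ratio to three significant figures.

Let α = P_Na/P_K. GHK: Vm = 61.2·log₁₀[(Kₒ + α·Naₒ)/(Kᵢ + α·Naᵢ)].
10^(Vm/61.2) = 10^(-41.0/61.2) = 0.21383
So 0.21383·(Kᵢ + α·Naᵢ) = Kₒ + α·Naₒ → α = (0.21383·125.0 − 7.98) / (149.0 − 0.21383·14.7)
α = (26.73 − 7.98) / (149.0 − 3.143) = 18.75/145.9 = 0.1285

0.129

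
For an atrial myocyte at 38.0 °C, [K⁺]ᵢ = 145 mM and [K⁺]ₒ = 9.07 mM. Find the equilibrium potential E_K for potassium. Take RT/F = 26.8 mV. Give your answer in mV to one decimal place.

E = (26.8/z) · ln([K⁺]_out/[K⁺]_in) with z = +1.
= (26.8/1) · ln(9.07/145) = 26.80 · ln(0.06255)
= 26.80 · (-2.7718) = -74.28 mV

-74.3 mV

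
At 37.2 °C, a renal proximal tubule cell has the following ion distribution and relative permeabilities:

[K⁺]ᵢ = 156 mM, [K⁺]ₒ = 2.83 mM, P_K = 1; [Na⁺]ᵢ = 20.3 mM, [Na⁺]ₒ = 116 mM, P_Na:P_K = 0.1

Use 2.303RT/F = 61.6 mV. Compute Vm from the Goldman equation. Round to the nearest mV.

Vm = 61.6 · log₁₀[(Σ P·[cation]ₒ + Σ P·[anion]ᵢ) / (Σ P·[cation]ᵢ + Σ P·[anion]ₒ)]
Numerator = 1×2.83 + 0.1×116 = 14.43
Denominator = 1×156 + 0.1×20.3 = 158
Vm = 61.6 · log₁₀(0.091312) = 61.6 × (-1.0395) = -64.03 mV

-64 mV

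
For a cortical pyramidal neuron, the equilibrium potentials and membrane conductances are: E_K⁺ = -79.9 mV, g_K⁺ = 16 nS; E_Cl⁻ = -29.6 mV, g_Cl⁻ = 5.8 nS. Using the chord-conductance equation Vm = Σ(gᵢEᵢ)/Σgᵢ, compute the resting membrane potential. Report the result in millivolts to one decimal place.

Σ gᵢEᵢ = 16·(-79.9) + 5.8·(-29.6) = -1450.08
Σ gᵢ = 16 + 5.8 = 21.8
Vm = -1450.08 / 21.8 = -66.52 mV

-66.5 mV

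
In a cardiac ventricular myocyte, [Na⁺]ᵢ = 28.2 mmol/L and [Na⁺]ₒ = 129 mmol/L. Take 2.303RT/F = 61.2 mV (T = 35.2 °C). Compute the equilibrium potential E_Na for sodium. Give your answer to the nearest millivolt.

E = (61.2/z) · log₁₀([Na⁺]_out/[Na⁺]_in) with z = +1.
= (61.2/1) · log₁₀(129/28.2) = 61.20 · log₁₀(4.574)
= 61.20 · (0.6603) = 40.41 mV

40 mV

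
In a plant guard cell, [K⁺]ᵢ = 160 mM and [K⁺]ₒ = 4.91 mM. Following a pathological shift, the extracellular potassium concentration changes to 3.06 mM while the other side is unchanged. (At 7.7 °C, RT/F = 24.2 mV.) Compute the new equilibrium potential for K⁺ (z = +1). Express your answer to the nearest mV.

After the shift: [K⁺]_out = 3.06, [K⁺]_in = 160 mM.
E_new = (24.2/1)·ln(3.06/160) = 24.20 · (-3.9568) = -95.75 mV

-96 mV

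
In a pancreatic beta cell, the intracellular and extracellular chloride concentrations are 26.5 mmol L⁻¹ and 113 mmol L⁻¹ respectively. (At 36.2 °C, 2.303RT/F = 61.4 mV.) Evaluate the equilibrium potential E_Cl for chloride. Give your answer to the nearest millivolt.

-39 mV

E = (61.4/z) · log₁₀([Cl⁻]_out/[Cl⁻]_in) with z = -1.
For an anion, dividing by z = -1 reverses the sign.
= (61.4/-1) · log₁₀(113/26.5) = -61.40 · log₁₀(4.264)
= -61.40 · (0.6298) = -38.67 mV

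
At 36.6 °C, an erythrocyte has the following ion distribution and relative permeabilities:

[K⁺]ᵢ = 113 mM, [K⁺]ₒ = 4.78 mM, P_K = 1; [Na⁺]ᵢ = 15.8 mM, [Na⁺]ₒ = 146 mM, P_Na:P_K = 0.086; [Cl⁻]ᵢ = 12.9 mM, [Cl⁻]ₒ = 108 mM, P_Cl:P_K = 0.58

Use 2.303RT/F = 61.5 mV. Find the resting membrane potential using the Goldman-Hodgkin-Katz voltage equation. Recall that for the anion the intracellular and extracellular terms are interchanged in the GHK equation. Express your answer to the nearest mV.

Vm = 61.5 · log₁₀[(Σ P·[cation]ₒ + Σ P·[anion]ᵢ) / (Σ P·[cation]ᵢ + Σ P·[anion]ₒ)]
Numerator = 1×4.78 + 0.086×146 + 0.58×12.9 = 24.82
Denominator = 1×113 + 0.086×15.8 + 0.58×108 = 177
Vm = 61.5 · log₁₀(0.14022) = 61.5 × (-0.8532) = -52.47 mV

-52 mV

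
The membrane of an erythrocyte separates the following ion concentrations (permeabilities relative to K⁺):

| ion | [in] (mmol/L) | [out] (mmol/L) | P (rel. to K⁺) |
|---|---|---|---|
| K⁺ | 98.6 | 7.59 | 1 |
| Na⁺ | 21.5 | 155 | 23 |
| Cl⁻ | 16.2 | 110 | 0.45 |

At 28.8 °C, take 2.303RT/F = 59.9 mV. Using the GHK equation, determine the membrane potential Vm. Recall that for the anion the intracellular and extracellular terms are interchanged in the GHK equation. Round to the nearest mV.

Vm = 59.9 · log₁₀[(Σ P·[cation]ₒ + Σ P·[anion]ᵢ) / (Σ P·[cation]ᵢ + Σ P·[anion]ₒ)]
Numerator = 1×7.59 + 23×155 + 0.45×16.2 = 3580
Denominator = 1×98.6 + 23×21.5 + 0.45×110 = 642.6
Vm = 59.9 · log₁₀(5.5709) = 59.9 × (0.7459) = 44.68 mV

45 mV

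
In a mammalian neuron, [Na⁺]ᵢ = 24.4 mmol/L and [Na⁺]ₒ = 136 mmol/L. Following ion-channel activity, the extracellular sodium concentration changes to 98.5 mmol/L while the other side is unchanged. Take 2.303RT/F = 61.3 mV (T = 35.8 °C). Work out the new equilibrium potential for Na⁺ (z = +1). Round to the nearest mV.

After the shift: [Na⁺]_out = 98.5, [Na⁺]_in = 24.4 mmol/L.
E_new = (61.3/1)·log₁₀(98.5/24.4) = 61.30 · (0.6060) = 37.15 mV

37 mV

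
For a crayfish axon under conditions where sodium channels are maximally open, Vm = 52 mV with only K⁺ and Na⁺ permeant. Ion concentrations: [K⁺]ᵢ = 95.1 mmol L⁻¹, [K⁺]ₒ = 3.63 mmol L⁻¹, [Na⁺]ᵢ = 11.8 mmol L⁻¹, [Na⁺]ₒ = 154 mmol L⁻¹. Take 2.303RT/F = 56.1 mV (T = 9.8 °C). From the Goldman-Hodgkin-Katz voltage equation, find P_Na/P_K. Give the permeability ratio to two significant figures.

Let α = P_Na/P_K. GHK: Vm = 56.1·log₁₀[(Kₒ + α·Naₒ)/(Kᵢ + α·Naᵢ)].
10^(Vm/56.1) = 10^(52.0/56.1) = 8.4512
So 8.4512·(Kᵢ + α·Naᵢ) = Kₒ + α·Naₒ → α = (8.4512·95.1 − 3.63) / (154.0 − 8.4512·11.8)
α = (803.7 − 3.63) / (154.0 − 99.72) = 800.1/54.28 = 14.74

15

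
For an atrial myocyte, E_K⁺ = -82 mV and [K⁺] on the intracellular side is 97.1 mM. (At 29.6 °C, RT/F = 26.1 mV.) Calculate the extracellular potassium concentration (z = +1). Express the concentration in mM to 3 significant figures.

4.20 mM

Nernst: E = (26.1/1) · ln([out]/[in]), so ln([out]/[in]) = -82.0 × 1 / 26.1 = -3.1418.
[out]/[in] = e^(-3.1418) = 0.04321.
[out] = 0.04321 × 97.1 = 4.195 mM.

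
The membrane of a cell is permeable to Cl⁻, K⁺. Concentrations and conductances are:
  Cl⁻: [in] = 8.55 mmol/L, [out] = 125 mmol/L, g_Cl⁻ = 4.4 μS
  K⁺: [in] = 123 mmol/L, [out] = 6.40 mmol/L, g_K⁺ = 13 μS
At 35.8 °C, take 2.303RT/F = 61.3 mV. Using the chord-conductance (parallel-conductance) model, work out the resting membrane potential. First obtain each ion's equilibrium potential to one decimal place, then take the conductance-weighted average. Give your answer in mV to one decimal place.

-76.9 mV

E_Cl⁻ = (61.3/-1)·log₁₀(125/8.55) = -71.4 mV
E_K⁺ = (61.3/1)·log₁₀(6.40/123) = -78.7 mV
Vm = (Σ gᵢEᵢ)/(Σ gᵢ) = (4.4·-71.4 + 13·-78.7) / (4.4 + 13)
= -1337.26 / 17.4 = -76.85 mV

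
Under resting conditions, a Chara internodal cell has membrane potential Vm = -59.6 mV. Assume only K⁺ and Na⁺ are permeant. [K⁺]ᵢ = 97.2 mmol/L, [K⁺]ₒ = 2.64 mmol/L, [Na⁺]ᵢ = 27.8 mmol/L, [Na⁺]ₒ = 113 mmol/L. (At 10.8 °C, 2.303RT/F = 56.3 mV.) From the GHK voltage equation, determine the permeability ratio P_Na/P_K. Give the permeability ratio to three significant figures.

0.0529

Let α = P_Na/P_K. GHK: Vm = 56.3·log₁₀[(Kₒ + α·Naₒ)/(Kᵢ + α·Naᵢ)].
10^(Vm/56.3) = 10^(-59.6/56.3) = 0.087375
So 0.087375·(Kᵢ + α·Naᵢ) = Kₒ + α·Naₒ → α = (0.087375·97.2 − 2.64) / (113.0 − 0.087375·27.8)
α = (8.493 − 2.64) / (113.0 − 2.429) = 5.853/110.6 = 0.05293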